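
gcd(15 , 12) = 3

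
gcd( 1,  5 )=1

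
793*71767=56911231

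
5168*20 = 103360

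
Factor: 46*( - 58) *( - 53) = 141404 = 2^2*23^1*29^1*53^1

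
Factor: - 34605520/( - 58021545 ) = 2^4* 3^ (  -  1)*113^ (  -  1)*34231^(-1)*432569^1 = 6921104/11604309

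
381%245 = 136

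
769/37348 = 769/37348 = 0.02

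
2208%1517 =691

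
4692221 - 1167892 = 3524329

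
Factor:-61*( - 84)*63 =2^2*3^3*7^2*61^1  =  322812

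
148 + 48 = 196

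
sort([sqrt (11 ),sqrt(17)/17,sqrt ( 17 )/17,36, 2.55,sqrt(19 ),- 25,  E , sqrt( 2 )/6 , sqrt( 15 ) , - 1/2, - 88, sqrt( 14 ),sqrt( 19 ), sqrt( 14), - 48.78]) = [ - 88 ,  -  48.78,  -  25, - 1/2 , sqrt (2 )/6 , sqrt( 17 )/17, sqrt( 17 )/17, 2.55, E, sqrt( 11 ) , sqrt( 14), sqrt( 14 ) , sqrt(15 ),sqrt( 19), sqrt( 19 ),  36]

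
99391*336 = 33395376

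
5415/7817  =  5415/7817  =  0.69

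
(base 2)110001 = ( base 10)49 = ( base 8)61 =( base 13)3A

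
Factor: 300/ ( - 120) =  - 2^ ( - 1 )*5^1  =  - 5/2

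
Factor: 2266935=3^1 * 5^1*11^2*1249^1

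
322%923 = 322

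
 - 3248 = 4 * ( - 812 ) 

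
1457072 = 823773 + 633299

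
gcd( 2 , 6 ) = 2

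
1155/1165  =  231/233 = 0.99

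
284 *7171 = 2036564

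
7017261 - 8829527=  - 1812266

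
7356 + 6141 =13497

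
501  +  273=774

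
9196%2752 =940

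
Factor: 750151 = 750151^1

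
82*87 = 7134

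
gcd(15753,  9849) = 3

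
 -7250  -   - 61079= 53829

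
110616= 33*3352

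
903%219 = 27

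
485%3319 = 485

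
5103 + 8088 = 13191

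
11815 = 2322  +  9493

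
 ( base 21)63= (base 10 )129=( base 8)201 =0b10000001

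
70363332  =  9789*7188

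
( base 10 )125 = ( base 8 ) 175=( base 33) 3Q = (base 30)45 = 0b1111101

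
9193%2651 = 1240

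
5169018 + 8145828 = 13314846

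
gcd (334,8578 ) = 2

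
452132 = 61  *7412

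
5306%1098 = 914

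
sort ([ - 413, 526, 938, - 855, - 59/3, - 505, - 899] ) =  [ - 899, - 855, - 505, - 413,-59/3,  526,938]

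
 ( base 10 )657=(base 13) 3b7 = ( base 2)1010010001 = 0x291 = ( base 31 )L6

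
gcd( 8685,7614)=9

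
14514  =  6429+8085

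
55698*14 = 779772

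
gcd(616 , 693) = 77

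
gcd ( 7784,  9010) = 2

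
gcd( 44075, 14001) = 1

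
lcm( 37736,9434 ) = 37736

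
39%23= 16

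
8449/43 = 196 + 21/43 =196.49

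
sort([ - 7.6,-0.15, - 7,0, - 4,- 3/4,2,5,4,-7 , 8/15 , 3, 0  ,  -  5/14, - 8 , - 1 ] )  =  [ - 8,-7.6, - 7 , - 7 , - 4, - 1, - 3/4, - 5/14, - 0.15,  0 , 0,8/15, 2, 3,4,  5] 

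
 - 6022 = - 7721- - 1699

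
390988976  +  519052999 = 910041975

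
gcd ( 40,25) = 5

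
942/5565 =314/1855 = 0.17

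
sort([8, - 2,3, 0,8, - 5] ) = [ - 5,  -  2,0,3,8,  8]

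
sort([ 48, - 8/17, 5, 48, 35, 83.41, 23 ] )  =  [ - 8/17 , 5, 23,  35, 48,48,83.41]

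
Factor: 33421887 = 3^2*151^1*24593^1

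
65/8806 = 65/8806  =  0.01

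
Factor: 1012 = 2^2*11^1*23^1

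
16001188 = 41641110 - 25639922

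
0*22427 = 0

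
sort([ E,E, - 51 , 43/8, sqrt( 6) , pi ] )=[ - 51,  sqrt(6),E, E, pi,43/8]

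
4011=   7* 573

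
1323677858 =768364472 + 555313386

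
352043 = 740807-388764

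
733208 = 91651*8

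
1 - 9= - 8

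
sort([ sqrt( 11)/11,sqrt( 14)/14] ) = [ sqrt( 14) /14,sqrt(11 ) /11 ]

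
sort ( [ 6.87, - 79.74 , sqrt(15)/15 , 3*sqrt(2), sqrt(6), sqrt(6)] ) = [ - 79.74, sqrt (15)/15,sqrt(6),sqrt( 6) , 3 * sqrt(2), 6.87]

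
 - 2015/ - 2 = 2015/2 = 1007.50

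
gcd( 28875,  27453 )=3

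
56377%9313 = 499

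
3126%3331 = 3126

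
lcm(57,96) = 1824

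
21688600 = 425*51032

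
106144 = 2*53072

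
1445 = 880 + 565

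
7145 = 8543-1398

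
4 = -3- - 7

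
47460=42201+5259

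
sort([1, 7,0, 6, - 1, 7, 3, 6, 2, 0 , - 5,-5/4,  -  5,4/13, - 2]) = [ - 5,-5, -2 , - 5/4, - 1, 0,  0,4/13,1,2, 3, 6,  6, 7,7 ]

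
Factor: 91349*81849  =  3^1*167^1 * 547^1* 27283^1 = 7476824301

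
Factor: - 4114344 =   -  2^3*3^1*13^1*13187^1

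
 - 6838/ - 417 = 16  +  166/417 = 16.40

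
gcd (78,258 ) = 6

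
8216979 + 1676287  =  9893266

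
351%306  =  45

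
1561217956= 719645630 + 841572326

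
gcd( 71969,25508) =911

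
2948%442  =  296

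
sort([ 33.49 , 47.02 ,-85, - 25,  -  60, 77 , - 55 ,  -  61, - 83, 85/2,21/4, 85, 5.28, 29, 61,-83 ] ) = [ -85 , - 83, - 83, - 61, - 60,  -  55,-25, 21/4,5.28, 29, 33.49, 85/2,  47.02, 61, 77,  85 ]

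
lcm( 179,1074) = 1074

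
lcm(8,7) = 56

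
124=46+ 78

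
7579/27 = 7579/27 = 280.70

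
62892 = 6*10482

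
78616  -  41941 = 36675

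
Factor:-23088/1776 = - 13 = - 13^1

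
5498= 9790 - 4292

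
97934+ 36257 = 134191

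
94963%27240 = 13243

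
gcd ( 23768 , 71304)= 23768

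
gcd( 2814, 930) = 6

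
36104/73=494 + 42/73 = 494.58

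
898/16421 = 898/16421 = 0.05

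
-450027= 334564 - 784591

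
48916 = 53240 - 4324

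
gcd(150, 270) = 30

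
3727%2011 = 1716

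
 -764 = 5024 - 5788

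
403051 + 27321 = 430372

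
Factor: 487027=19^1 * 25633^1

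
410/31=410/31= 13.23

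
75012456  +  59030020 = 134042476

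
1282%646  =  636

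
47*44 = 2068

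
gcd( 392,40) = 8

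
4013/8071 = 4013/8071 = 0.50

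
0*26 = 0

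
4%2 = 0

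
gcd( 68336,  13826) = 2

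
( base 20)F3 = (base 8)457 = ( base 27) b6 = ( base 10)303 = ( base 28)AN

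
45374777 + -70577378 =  - 25202601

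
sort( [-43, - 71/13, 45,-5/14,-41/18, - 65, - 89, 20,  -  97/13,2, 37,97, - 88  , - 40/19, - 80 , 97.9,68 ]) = [  -  89, - 88, - 80,-65, - 43 , - 97/13, - 71/13, - 41/18, - 40/19,-5/14, 2, 20,37, 45, 68, 97, 97.9] 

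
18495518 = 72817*254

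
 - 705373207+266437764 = -438935443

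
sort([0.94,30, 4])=[0.94,  4,30 ]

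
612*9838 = 6020856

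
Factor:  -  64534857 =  - 3^1 * 1973^1*10903^1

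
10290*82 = 843780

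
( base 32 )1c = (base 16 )2C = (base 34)1A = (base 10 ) 44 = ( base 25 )1j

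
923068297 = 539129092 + 383939205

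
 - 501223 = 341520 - 842743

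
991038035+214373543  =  1205411578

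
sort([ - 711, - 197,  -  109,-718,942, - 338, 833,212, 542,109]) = [ - 718,-711, - 338, -197,  -  109, 109,212,542,833,942]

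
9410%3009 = 383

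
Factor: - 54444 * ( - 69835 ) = 3802096740  =  2^2*3^1*5^1  *13^1 * 349^1*  13967^1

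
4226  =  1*4226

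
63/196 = 9/28 = 0.32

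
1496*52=77792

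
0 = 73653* 0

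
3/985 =3/985 = 0.00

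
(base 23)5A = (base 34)3N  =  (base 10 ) 125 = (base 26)4l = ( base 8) 175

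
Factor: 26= 2^1*13^1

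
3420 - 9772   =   - 6352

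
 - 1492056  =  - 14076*106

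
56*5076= 284256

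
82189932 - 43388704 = 38801228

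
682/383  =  682/383 = 1.78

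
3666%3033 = 633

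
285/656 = 285/656 = 0.43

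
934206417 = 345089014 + 589117403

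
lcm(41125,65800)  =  329000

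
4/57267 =4/57267   =  0.00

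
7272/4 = 1818 = 1818.00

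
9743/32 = 304 + 15/32 = 304.47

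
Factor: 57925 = 5^2*7^1 * 331^1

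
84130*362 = 30455060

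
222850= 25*8914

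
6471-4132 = 2339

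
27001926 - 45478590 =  - 18476664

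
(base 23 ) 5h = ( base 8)204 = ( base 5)1012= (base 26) 52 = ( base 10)132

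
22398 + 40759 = 63157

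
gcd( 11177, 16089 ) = 1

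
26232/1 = 26232 = 26232.00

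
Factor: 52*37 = 1924= 2^2*13^1*37^1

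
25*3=75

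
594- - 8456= 9050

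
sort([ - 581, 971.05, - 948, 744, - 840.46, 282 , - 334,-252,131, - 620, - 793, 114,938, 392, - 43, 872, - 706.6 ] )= [-948, - 840.46, - 793, - 706.6, - 620, - 581, - 334,-252, - 43, 114, 131,282,392,  744,  872, 938, 971.05]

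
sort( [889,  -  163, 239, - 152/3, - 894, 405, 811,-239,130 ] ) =[ - 894, - 239, - 163,  -  152/3, 130,239, 405,811,889]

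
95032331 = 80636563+14395768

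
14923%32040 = 14923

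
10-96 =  - 86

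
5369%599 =577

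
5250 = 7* 750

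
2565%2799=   2565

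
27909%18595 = 9314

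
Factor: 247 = 13^1 * 19^1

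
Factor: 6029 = 6029^1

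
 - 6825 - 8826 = - 15651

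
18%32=18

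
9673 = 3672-- 6001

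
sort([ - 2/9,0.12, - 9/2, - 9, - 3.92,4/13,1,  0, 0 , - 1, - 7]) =[ - 9, - 7 ,-9/2, - 3.92, - 1,-2/9,0,0,0.12,4/13,1 ]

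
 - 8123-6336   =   -14459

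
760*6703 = 5094280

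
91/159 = 91/159 = 0.57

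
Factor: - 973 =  - 7^1 *139^1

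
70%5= 0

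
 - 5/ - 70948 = 5/70948 = 0.00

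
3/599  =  3/599 = 0.01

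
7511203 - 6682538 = 828665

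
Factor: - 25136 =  - 2^4*1571^1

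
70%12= 10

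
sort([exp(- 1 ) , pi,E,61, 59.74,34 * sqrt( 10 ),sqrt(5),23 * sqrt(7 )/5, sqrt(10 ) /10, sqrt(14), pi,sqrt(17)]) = [sqrt (10)/10, exp( -1)  ,  sqrt( 5) , E, pi,pi, sqrt( 14),sqrt(17 ),  23*sqrt( 7)/5,59.74,61 , 34*sqrt ( 10)]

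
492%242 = 8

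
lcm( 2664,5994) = 23976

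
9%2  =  1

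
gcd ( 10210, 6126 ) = 2042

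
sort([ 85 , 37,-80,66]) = [ -80,37,66, 85 ] 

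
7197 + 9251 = 16448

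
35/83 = 35/83 = 0.42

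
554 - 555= - 1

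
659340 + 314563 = 973903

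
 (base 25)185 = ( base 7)2264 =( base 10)830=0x33e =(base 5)11310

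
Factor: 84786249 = 3^1*28262083^1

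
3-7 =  - 4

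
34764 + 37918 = 72682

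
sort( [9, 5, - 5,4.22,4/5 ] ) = [ - 5, 4/5 , 4.22,  5, 9] 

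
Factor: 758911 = 31^1* 24481^1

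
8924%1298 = 1136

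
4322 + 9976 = 14298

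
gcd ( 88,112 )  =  8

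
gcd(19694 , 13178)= 2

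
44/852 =11/213 =0.05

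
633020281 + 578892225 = 1211912506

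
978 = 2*489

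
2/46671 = 2/46671=0.00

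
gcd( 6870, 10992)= 1374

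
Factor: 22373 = 13^1 * 1721^1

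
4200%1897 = 406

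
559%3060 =559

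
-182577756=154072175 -336649931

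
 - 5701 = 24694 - 30395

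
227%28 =3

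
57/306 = 19/102=0.19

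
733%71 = 23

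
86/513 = 86/513  =  0.17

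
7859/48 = 163 + 35/48= 163.73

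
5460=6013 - 553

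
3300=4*825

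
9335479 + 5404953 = 14740432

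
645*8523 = 5497335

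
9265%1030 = 1025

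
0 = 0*98265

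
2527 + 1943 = 4470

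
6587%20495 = 6587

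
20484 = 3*6828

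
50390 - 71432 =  - 21042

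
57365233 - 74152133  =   - 16786900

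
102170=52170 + 50000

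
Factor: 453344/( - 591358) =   -  496/647 = - 2^4*31^1*647^(- 1 ) 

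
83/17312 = 83/17312 = 0.00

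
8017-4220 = 3797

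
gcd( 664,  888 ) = 8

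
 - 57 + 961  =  904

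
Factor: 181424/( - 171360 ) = -2^( - 1)*3^( - 2)*5^( - 1)*7^( - 1) * 23^1*29^1 = - 667/630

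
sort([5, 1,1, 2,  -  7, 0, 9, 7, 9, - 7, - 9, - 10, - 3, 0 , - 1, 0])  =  [ - 10,-9, - 7,-7, - 3, - 1 , 0,0 , 0, 1,1, 2, 5,7, 9, 9]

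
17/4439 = 17/4439 = 0.00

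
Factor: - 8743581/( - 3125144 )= 794871/284104= 2^( - 3 ) * 3^2*7^1*11^1*17^( - 1 )* 31^1* 37^1* 2089^( - 1 ) 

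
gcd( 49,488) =1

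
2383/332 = 7+ 59/332 = 7.18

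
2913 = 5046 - 2133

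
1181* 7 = 8267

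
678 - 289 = 389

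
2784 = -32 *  ( - 87)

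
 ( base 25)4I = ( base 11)A8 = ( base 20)5i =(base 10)118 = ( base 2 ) 1110110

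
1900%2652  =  1900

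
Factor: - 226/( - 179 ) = 2^1 * 113^1* 179^(  -  1)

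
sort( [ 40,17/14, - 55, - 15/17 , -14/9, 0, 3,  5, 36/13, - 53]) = [ - 55 ,-53, - 14/9 , - 15/17,0, 17/14, 36/13, 3,5, 40]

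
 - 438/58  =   - 8  +  13/29 =-7.55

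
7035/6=1172+1/2 = 1172.50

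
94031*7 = 658217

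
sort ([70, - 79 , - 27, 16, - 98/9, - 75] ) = [ - 79, - 75, - 27, - 98/9,16,70] 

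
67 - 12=55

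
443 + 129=572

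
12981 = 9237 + 3744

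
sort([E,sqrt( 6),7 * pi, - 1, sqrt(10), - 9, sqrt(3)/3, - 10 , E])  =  [-10, - 9, - 1, sqrt(3)/3, sqrt( 6 ),E , E,  sqrt(10 ), 7 * pi]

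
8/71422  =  4/35711 = 0.00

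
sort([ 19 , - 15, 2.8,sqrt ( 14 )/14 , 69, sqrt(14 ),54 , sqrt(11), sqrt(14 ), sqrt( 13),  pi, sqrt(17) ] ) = [ - 15, sqrt( 14 ) /14,2.8,pi , sqrt ( 11),  sqrt(13) , sqrt(14 ), sqrt( 14),sqrt(17), 19 , 54 , 69] 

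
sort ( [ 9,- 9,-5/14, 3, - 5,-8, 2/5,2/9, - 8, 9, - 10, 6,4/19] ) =[ - 10, - 9, - 8, - 8, - 5, - 5/14,  4/19,2/9, 2/5, 3,6,9,9]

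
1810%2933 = 1810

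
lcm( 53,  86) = 4558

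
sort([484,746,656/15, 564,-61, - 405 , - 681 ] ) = [  -  681, - 405, - 61,  656/15, 484, 564,746] 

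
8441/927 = 9 + 98/927 = 9.11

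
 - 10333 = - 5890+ -4443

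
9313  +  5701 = 15014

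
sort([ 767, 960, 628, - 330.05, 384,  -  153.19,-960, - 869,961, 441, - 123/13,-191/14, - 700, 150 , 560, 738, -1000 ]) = [  -  1000, - 960, - 869,- 700,-330.05, - 153.19, - 191/14,-123/13,  150,384, 441, 560, 628, 738,767, 960, 961]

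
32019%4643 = 4161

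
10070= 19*530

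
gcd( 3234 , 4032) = 42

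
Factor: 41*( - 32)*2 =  - 2624 = - 2^6 *41^1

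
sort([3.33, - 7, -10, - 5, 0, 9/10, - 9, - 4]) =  [ - 10, - 9, - 7, - 5, - 4, 0, 9/10, 3.33]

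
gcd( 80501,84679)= 1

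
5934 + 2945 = 8879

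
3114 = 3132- 18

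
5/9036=5/9036 = 0.00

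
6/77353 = 6/77353  =  0.00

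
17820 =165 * 108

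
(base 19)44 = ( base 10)80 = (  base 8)120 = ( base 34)2C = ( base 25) 35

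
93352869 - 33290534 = 60062335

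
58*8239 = 477862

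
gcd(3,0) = 3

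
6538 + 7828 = 14366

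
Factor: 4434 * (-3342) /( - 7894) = 2^1*3^2*557^1*739^1 * 3947^( -1) = 7409214/3947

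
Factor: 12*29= 2^2*3^1*29^1  =  348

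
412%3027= 412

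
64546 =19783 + 44763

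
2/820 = 1/410  =  0.00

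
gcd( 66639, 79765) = 1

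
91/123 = 91/123 = 0.74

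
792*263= 208296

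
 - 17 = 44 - 61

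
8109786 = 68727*118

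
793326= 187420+605906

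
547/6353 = 547/6353 = 0.09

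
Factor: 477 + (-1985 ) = - 2^2 * 13^1*29^1 = - 1508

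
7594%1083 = 13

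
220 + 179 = 399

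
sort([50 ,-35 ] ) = [-35,50 ]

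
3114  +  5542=8656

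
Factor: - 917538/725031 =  - 2^1*3^ ( - 3)*31^1*4933^1* 8951^(  -  1 )=-  305846/241677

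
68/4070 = 34/2035 = 0.02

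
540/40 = 27/2= 13.50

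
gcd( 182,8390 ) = 2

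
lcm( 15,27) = 135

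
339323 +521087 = 860410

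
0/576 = 0 = 0.00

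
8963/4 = 8963/4  =  2240.75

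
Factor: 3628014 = 2^1*3^1*13^1*193^1*241^1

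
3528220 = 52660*67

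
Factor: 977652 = 2^2*3^2 *13^1* 2089^1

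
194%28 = 26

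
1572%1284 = 288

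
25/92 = 25/92 = 0.27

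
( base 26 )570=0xDEA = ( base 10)3562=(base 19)9g9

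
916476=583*1572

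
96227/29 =96227/29 =3318.17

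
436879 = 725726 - 288847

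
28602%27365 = 1237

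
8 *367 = 2936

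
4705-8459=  - 3754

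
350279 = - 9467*( - 37 )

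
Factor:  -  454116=-2^2 * 3^1*13^1*41^1 * 71^1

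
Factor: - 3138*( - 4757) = 2^1*3^1*67^1*71^1*523^1 = 14927466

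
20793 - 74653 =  - 53860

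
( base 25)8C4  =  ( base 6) 40320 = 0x14b8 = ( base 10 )5304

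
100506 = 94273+6233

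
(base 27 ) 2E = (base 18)3e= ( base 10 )68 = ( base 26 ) 2g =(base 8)104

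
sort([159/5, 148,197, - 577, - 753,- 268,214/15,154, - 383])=[ - 753, - 577, - 383,  -  268, 214/15,159/5,148,154,197 ] 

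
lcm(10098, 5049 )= 10098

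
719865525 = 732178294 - 12312769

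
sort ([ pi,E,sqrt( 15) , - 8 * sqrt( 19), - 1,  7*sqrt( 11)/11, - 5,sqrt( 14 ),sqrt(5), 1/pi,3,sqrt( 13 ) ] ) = [ - 8*sqrt ( 19),-5,-1, 1/pi, 7*sqrt( 11) /11,sqrt( 5 ), E,  3,pi, sqrt( 13), sqrt( 14),sqrt(15) ] 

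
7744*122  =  944768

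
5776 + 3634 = 9410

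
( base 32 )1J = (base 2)110011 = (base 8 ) 63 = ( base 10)51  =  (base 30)1L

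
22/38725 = 22/38725=0.00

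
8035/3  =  8035/3 = 2678.33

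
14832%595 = 552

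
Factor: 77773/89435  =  5^( - 1 ) * 31^( - 1) * 577^( -1) * 77773^1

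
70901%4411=325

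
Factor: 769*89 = 89^1*769^1 = 68441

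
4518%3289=1229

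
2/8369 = 2/8369 = 0.00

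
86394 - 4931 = 81463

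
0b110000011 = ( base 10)387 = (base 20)J7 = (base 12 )283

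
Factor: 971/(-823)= - 823^(-1) * 971^1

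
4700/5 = 940   =  940.00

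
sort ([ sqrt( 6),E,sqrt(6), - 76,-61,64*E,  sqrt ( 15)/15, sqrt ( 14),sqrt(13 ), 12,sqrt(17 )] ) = [ -76,-61,sqrt(15 ) /15 , sqrt( 6),sqrt( 6),E , sqrt ( 13 ),sqrt(14),sqrt(17),12, 64*E ]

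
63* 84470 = 5321610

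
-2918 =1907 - 4825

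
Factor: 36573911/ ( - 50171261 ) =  - 7^( - 1)*11^1*311^1*10691^1*7167323^(-1)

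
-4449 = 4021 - 8470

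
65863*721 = 47487223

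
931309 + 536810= 1468119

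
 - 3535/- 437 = 8  +  39/437  =  8.09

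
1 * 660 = 660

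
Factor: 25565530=2^1*5^1*29^1*199^1* 443^1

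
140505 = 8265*17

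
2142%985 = 172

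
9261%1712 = 701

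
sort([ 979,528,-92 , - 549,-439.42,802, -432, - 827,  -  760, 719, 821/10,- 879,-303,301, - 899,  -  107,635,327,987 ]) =[-899, - 879, - 827, - 760  , - 549, -439.42,-432,  -  303, - 107, -92, 821/10 , 301,327, 528,635, 719,802,979,987]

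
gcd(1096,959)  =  137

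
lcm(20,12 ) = 60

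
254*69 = 17526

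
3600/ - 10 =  - 360 + 0/1 = - 360.00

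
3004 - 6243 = -3239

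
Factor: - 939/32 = -2^( - 5 )*3^1*313^1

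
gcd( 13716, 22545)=27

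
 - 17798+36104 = 18306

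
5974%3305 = 2669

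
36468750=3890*9375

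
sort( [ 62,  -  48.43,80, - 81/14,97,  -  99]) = [ - 99,-48.43, - 81/14,62,80,97 ]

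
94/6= 47/3 = 15.67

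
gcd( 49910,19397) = 7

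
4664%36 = 20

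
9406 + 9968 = 19374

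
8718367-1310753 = 7407614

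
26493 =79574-53081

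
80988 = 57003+23985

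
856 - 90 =766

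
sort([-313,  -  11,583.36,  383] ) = [  -  313,-11,383  ,  583.36 ] 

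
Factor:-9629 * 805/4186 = -48145/26 = - 2^ ( - 1 )*5^1 * 13^(  -  1)*9629^1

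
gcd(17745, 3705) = 195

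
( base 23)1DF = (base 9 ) 1136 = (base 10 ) 843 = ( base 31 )r6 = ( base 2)1101001011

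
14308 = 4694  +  9614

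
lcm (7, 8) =56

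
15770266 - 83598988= - 67828722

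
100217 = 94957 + 5260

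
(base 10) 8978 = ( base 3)110022112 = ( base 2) 10001100010010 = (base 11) 6822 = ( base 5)241403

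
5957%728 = 133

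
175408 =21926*8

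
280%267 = 13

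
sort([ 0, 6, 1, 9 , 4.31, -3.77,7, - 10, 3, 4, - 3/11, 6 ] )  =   [ - 10,-3.77,  -  3/11, 0, 1, 3, 4, 4.31,  6,6,7, 9 ] 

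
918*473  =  434214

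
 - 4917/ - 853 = 5 + 652/853= 5.76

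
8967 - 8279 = 688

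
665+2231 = 2896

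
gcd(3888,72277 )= 1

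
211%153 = 58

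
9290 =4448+4842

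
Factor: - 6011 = - 6011^1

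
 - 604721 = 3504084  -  4108805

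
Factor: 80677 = 80677^1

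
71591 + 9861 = 81452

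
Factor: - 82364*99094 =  - 8161778216 = - 2^3*59^1*349^1 * 49547^1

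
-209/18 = -209/18 = -11.61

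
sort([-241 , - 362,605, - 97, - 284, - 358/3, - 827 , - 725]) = [-827 ,  -  725,-362, - 284,-241, - 358/3,  -  97, 605 ] 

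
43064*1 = 43064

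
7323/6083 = 7323/6083= 1.20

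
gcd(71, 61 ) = 1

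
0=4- 4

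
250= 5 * 50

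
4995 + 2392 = 7387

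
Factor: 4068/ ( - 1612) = -3^2 * 13^ ( - 1)*31^( - 1 )*113^1=- 1017/403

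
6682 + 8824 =15506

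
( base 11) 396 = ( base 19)15C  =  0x1d4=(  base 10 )468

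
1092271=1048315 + 43956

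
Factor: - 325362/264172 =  - 2^( - 1)*3^1 * 257^1*313^( - 1 )=-771/626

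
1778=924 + 854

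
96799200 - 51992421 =44806779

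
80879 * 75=6065925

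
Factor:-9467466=  -  2^1*3^1 * 503^1*3137^1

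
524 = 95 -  - 429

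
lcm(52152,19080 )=782280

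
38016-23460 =14556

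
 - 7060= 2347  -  9407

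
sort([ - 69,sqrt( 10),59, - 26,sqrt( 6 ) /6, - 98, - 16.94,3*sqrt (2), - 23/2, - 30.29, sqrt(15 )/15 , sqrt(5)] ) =[ - 98, - 69 ,  -  30.29, - 26, - 16.94,-23/2, sqrt(15 )/15 , sqrt( 6 )/6,sqrt( 5),sqrt(10) , 3*sqrt( 2 ),  59]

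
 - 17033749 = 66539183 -83572932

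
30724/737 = 41 + 507/737 = 41.69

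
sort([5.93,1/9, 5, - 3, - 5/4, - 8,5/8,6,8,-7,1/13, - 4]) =[ - 8, -7,-4, - 3, - 5/4,1/13, 1/9,  5/8 , 5,5.93, 6,8 ]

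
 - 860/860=  -  1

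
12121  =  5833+6288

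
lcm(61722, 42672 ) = 3456432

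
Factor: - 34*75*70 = - 178500= - 2^2 * 3^1 * 5^3*7^1*17^1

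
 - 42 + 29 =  - 13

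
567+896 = 1463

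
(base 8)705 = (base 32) e5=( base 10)453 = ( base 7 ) 1215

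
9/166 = 9/166=0.05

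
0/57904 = 0 = 0.00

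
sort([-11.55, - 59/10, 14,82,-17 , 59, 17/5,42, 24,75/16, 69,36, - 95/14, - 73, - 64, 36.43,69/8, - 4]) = [ - 73, - 64, -17, - 11.55, - 95/14, - 59/10, - 4, 17/5,75/16, 69/8,14  ,  24,36, 36.43,  42  ,  59,69, 82 ] 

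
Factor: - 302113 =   -  7^1*43159^1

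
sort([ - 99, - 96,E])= [ - 99, - 96, E] 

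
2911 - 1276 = 1635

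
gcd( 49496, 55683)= 6187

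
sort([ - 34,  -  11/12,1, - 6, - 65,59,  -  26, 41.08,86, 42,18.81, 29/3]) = [ - 65,- 34,-26, - 6,  -  11/12, 1,  29/3, 18.81,  41.08,42,59,  86] 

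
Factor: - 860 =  - 2^2 * 5^1*43^1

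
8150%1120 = 310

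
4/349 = 4/349  =  0.01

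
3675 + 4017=7692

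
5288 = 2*2644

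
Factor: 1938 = 2^1*3^1 * 17^1*19^1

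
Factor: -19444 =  - 2^2 * 4861^1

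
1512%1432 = 80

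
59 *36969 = 2181171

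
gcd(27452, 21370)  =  2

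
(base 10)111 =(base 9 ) 133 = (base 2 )1101111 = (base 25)4B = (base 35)36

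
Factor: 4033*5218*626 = 2^2*37^1*109^1*313^1*2609^1  =  13173665444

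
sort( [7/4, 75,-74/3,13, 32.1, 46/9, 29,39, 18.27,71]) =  [  -  74/3  ,  7/4,46/9,13, 18.27  ,  29,32.1,39, 71,75]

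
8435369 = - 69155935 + 77591304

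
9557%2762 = 1271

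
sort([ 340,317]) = [ 317, 340]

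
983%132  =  59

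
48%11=4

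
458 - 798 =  - 340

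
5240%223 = 111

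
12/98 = 6/49 = 0.12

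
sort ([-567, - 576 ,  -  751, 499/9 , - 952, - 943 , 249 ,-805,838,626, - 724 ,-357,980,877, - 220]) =[  -  952,  -  943 , - 805, - 751, - 724,- 576,  -  567,-357  , - 220 , 499/9, 249, 626, 838, 877, 980]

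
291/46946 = 291/46946 = 0.01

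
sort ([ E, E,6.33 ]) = [ E, E,6.33 ]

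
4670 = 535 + 4135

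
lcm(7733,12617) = 239723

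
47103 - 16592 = 30511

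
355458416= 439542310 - 84083894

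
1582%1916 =1582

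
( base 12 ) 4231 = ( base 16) 1C45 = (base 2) 1110001000101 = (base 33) 6LA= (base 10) 7237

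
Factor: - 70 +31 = - 39 = - 3^1*13^1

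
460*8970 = 4126200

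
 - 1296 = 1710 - 3006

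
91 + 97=188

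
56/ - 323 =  - 56/323 = - 0.17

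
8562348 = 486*17618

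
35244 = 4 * 8811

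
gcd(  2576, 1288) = 1288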